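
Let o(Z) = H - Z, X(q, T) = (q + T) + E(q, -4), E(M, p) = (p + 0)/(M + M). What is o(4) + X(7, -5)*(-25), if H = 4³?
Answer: 120/7 ≈ 17.143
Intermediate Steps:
E(M, p) = p/(2*M) (E(M, p) = p/((2*M)) = p*(1/(2*M)) = p/(2*M))
H = 64
X(q, T) = T + q - 2/q (X(q, T) = (q + T) + (½)*(-4)/q = (T + q) - 2/q = T + q - 2/q)
o(Z) = 64 - Z
o(4) + X(7, -5)*(-25) = (64 - 1*4) + (-5 + 7 - 2/7)*(-25) = (64 - 4) + (-5 + 7 - 2*⅐)*(-25) = 60 + (-5 + 7 - 2/7)*(-25) = 60 + (12/7)*(-25) = 60 - 300/7 = 120/7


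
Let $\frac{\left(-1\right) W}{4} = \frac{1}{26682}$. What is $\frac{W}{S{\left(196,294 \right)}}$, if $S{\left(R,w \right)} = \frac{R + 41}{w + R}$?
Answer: $- \frac{980}{3161817} \approx -0.00030995$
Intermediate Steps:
$W = - \frac{2}{13341}$ ($W = - \frac{4}{26682} = \left(-4\right) \frac{1}{26682} = - \frac{2}{13341} \approx -0.00014991$)
$S{\left(R,w \right)} = \frac{41 + R}{R + w}$
$\frac{W}{S{\left(196,294 \right)}} = - \frac{2}{13341 \frac{41 + 196}{196 + 294}} = - \frac{2}{13341 \cdot \frac{1}{490} \cdot 237} = - \frac{2}{13341 \cdot \frac{237}{490}} = \left(- \frac{2}{13341}\right) \frac{490}{237} = - \frac{980}{3161817}$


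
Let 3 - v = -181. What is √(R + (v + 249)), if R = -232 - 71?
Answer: √130 ≈ 11.402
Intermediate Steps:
v = 184 (v = 3 - 1*(-181) = 3 + 181 = 184)
R = -303
√(R + (v + 249)) = √(-303 + (184 + 249)) = √(-303 + 433) = √130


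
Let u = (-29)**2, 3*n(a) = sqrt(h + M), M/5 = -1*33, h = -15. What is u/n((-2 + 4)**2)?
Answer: -841*I*sqrt(5)/10 ≈ -188.05*I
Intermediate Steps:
M = -165 (M = 5*(-1*33) = 5*(-33) = -165)
n(a) = 2*I*sqrt(5) (n(a) = sqrt(-15 - 165)/3 = sqrt(-180)/3 = (6*I*sqrt(5))/3 = 2*I*sqrt(5))
u = 841
u/n((-2 + 4)**2) = 841/((2*I*sqrt(5))) = 841*(-I*sqrt(5)/10) = -841*I*sqrt(5)/10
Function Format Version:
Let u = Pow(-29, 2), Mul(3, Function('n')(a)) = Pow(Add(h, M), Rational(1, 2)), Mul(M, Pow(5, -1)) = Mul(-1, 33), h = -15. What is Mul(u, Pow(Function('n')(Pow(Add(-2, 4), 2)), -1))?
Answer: Mul(Rational(-841, 10), I, Pow(5, Rational(1, 2))) ≈ Mul(-188.05, I)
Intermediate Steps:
M = -165 (M = Mul(5, Mul(-1, 33)) = Mul(5, -33) = -165)
Function('n')(a) = Mul(2, I, Pow(5, Rational(1, 2))) (Function('n')(a) = Mul(Rational(1, 3), Pow(Add(-15, -165), Rational(1, 2))) = Mul(Rational(1, 3), Pow(-180, Rational(1, 2))) = Mul(Rational(1, 3), Mul(6, I, Pow(5, Rational(1, 2)))) = Mul(2, I, Pow(5, Rational(1, 2))))
u = 841
Mul(u, Pow(Function('n')(Pow(Add(-2, 4), 2)), -1)) = Mul(841, Pow(Mul(2, I, Pow(5, Rational(1, 2))), -1)) = Mul(841, Mul(Rational(-1, 10), I, Pow(5, Rational(1, 2)))) = Mul(Rational(-841, 10), I, Pow(5, Rational(1, 2)))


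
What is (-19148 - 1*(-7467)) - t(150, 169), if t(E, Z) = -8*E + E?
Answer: -10631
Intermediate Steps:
t(E, Z) = -7*E
(-19148 - 1*(-7467)) - t(150, 169) = (-19148 - 1*(-7467)) - (-7)*150 = (-19148 + 7467) - 1*(-1050) = -11681 + 1050 = -10631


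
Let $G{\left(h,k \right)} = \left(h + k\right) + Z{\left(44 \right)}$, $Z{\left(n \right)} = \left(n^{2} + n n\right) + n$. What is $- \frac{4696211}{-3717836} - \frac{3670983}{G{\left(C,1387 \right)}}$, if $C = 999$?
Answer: $- \frac{6809258615533}{11714901236} \approx -581.25$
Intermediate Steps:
$Z{\left(n \right)} = n + 2 n^{2}$ ($Z{\left(n \right)} = \left(n^{2} + n^{2}\right) + n = 2 n^{2} + n = n + 2 n^{2}$)
$G{\left(h,k \right)} = 3916 + h + k$ ($G{\left(h,k \right)} = \left(h + k\right) + 44 \left(1 + 2 \cdot 44\right) = \left(h + k\right) + 44 \left(1 + 88\right) = \left(h + k\right) + 44 \cdot 89 = \left(h + k\right) + 3916 = 3916 + h + k$)
$- \frac{4696211}{-3717836} - \frac{3670983}{G{\left(C,1387 \right)}} = - \frac{4696211}{-3717836} - \frac{3670983}{3916 + 999 + 1387} = \left(-4696211\right) \left(- \frac{1}{3717836}\right) - \frac{3670983}{6302} = \frac{4696211}{3717836} - \frac{3670983}{6302} = - \frac{6809258615533}{11714901236}$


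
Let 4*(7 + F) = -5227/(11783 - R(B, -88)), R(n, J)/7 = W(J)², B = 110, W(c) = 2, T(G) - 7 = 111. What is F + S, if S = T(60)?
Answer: 5213993/47020 ≈ 110.89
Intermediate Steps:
T(G) = 118 (T(G) = 7 + 111 = 118)
S = 118
R(n, J) = 28 (R(n, J) = 7*2² = 7*4 = 28)
F = -334367/47020 (F = -7 + (-5227/(11783 - 1*28))/4 = -7 + (-5227/(11783 - 28))/4 = -7 + (-5227/11755)/4 = -7 + (-5227*1/11755)/4 = -7 + (¼)*(-5227/11755) = -7 - 5227/47020 = -334367/47020 ≈ -7.1112)
F + S = -334367/47020 + 118 = 5213993/47020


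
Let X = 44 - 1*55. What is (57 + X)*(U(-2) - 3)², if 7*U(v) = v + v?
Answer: 28750/49 ≈ 586.73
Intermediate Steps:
X = -11 (X = 44 - 55 = -11)
U(v) = 2*v/7 (U(v) = (v + v)/7 = (2*v)/7 = 2*v/7)
(57 + X)*(U(-2) - 3)² = (57 - 11)*((2/7)*(-2) - 3)² = 46*(-4/7 - 3)² = 46*(-25/7)² = 46*(625/49) = 28750/49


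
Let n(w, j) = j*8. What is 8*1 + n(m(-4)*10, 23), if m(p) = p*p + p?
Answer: 192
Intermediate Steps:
m(p) = p + p² (m(p) = p² + p = p + p²)
n(w, j) = 8*j
8*1 + n(m(-4)*10, 23) = 8*1 + 8*23 = 8 + 184 = 192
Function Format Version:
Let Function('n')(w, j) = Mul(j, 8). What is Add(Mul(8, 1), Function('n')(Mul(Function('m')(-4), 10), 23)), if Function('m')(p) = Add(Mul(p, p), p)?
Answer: 192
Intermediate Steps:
Function('m')(p) = Add(p, Pow(p, 2)) (Function('m')(p) = Add(Pow(p, 2), p) = Add(p, Pow(p, 2)))
Function('n')(w, j) = Mul(8, j)
Add(Mul(8, 1), Function('n')(Mul(Function('m')(-4), 10), 23)) = Add(Mul(8, 1), Mul(8, 23)) = Add(8, 184) = 192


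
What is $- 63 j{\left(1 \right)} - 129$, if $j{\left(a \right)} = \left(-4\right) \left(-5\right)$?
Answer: $-1389$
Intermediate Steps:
$j{\left(a \right)} = 20$
$- 63 j{\left(1 \right)} - 129 = \left(-63\right) 20 - 129 = -1260 - 129 = -1389$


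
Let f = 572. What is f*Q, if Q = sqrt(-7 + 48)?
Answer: 572*sqrt(41) ≈ 3662.6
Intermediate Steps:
Q = sqrt(41) ≈ 6.4031
f*Q = 572*sqrt(41)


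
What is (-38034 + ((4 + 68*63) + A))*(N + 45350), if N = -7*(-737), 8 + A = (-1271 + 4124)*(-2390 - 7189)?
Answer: -1382059634269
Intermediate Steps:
A = -27328895 (A = -8 + (-1271 + 4124)*(-2390 - 7189) = -8 + 2853*(-9579) = -8 - 27328887 = -27328895)
N = 5159
(-38034 + ((4 + 68*63) + A))*(N + 45350) = (-38034 + ((4 + 68*63) - 27328895))*(5159 + 45350) = (-38034 + ((4 + 4284) - 27328895))*50509 = (-38034 + (4288 - 27328895))*50509 = (-38034 - 27324607)*50509 = -27362641*50509 = -1382059634269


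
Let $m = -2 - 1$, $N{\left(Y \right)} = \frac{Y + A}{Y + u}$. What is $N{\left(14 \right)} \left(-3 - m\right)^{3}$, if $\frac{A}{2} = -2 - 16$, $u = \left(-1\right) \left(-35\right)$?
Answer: $0$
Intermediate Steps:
$u = 35$
$A = -36$ ($A = 2 \left(-2 - 16\right) = 2 \left(-18\right) = -36$)
$N{\left(Y \right)} = \frac{-36 + Y}{35 + Y}$ ($N{\left(Y \right)} = \frac{Y - 36}{Y + 35} = \frac{-36 + Y}{35 + Y}$)
$m = -3$ ($m = -2 - 1 = -3$)
$N{\left(14 \right)} \left(-3 - m\right)^{3} = \frac{-36 + 14}{35 + 14} \left(-3 - -3\right)^{3} = \frac{1}{49} \left(-22\right) \left(-3 + 3\right)^{3} = \frac{1}{49} \left(-22\right) 0^{3} = \left(- \frac{22}{49}\right) 0 = 0$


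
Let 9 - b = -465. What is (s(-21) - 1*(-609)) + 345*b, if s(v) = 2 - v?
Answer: 164162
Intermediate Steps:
b = 474 (b = 9 - 1*(-465) = 9 + 465 = 474)
(s(-21) - 1*(-609)) + 345*b = ((2 - 1*(-21)) - 1*(-609)) + 345*474 = ((2 + 21) + 609) + 163530 = (23 + 609) + 163530 = 632 + 163530 = 164162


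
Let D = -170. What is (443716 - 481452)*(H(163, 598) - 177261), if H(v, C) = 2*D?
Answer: 6701951336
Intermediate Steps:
H(v, C) = -340 (H(v, C) = 2*(-170) = -340)
(443716 - 481452)*(H(163, 598) - 177261) = (443716 - 481452)*(-340 - 177261) = -37736*(-177601) = 6701951336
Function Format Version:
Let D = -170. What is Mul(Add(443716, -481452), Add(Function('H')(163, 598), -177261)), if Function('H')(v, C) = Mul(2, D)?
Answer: 6701951336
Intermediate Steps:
Function('H')(v, C) = -340 (Function('H')(v, C) = Mul(2, -170) = -340)
Mul(Add(443716, -481452), Add(Function('H')(163, 598), -177261)) = Mul(Add(443716, -481452), Add(-340, -177261)) = Mul(-37736, -177601) = 6701951336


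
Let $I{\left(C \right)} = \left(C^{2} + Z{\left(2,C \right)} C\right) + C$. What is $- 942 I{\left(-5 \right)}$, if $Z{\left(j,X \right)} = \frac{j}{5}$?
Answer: $-16956$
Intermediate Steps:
$Z{\left(j,X \right)} = \frac{j}{5}$ ($Z{\left(j,X \right)} = j \frac{1}{5} = \frac{j}{5}$)
$I{\left(C \right)} = C^{2} + \frac{7 C}{5}$ ($I{\left(C \right)} = \left(C^{2} + \frac{1}{5} \cdot 2 C\right) + C = \left(C^{2} + \frac{2 C}{5}\right) + C = C^{2} + \frac{7 C}{5}$)
$- 942 I{\left(-5 \right)} = - 942 \cdot \frac{1}{5} \left(-5\right) \left(7 + 5 \left(-5\right)\right) = - 942 \cdot \frac{1}{5} \left(-5\right) \left(7 - 25\right) = - 942 \cdot \frac{1}{5} \left(-5\right) \left(-18\right) = \left(-942\right) 18 = -16956$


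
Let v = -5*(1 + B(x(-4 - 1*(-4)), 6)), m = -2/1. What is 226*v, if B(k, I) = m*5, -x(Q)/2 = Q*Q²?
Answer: 10170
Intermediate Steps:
x(Q) = -2*Q³ (x(Q) = -2*Q*Q² = -2*Q³)
m = -2 (m = -2*1 = -2)
B(k, I) = -10 (B(k, I) = -2*5 = -10)
v = 45 (v = -5*(1 - 10) = -5*(-9) = 45)
226*v = 226*45 = 10170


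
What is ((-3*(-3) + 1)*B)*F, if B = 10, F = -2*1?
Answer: -200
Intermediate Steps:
F = -2
((-3*(-3) + 1)*B)*F = ((-3*(-3) + 1)*10)*(-2) = ((9 + 1)*10)*(-2) = (10*10)*(-2) = 100*(-2) = -200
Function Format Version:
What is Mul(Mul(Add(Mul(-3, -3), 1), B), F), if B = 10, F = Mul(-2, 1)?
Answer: -200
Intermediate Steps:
F = -2
Mul(Mul(Add(Mul(-3, -3), 1), B), F) = Mul(Mul(Add(Mul(-3, -3), 1), 10), -2) = Mul(Mul(Add(9, 1), 10), -2) = Mul(Mul(10, 10), -2) = Mul(100, -2) = -200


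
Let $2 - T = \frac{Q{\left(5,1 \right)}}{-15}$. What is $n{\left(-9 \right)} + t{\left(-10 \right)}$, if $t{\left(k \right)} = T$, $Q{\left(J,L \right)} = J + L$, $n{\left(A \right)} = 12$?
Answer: $\frac{72}{5} \approx 14.4$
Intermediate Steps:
$T = \frac{12}{5}$ ($T = 2 - \frac{5 + 1}{-15} = 2 - 6 \left(- \frac{1}{15}\right) = 2 - - \frac{2}{5} = 2 + \frac{2}{5} = \frac{12}{5} \approx 2.4$)
$t{\left(k \right)} = \frac{12}{5}$
$n{\left(-9 \right)} + t{\left(-10 \right)} = 12 + \frac{12}{5} = \frac{72}{5}$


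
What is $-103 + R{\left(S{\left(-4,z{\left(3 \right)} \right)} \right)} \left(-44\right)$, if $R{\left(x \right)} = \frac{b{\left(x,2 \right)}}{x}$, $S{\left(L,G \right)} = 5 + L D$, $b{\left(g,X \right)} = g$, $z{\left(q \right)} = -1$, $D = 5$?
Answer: $-147$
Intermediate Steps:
$S{\left(L,G \right)} = 5 + 5 L$ ($S{\left(L,G \right)} = 5 + L 5 = 5 + 5 L$)
$R{\left(x \right)} = 1$ ($R{\left(x \right)} = \frac{x}{x} = 1$)
$-103 + R{\left(S{\left(-4,z{\left(3 \right)} \right)} \right)} \left(-44\right) = -103 + 1 \left(-44\right) = -103 - 44 = -147$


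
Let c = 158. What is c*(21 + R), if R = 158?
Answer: 28282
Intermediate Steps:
c*(21 + R) = 158*(21 + 158) = 158*179 = 28282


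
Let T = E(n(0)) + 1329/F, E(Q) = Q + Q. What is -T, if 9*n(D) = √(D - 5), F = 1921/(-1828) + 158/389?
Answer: 315013756/152815 - 2*I*√5/9 ≈ 2061.4 - 0.4969*I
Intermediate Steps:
F = -458445/711092 (F = 1921*(-1/1828) + 158*(1/389) = -1921/1828 + 158/389 = -458445/711092 ≈ -0.64471)
n(D) = √(-5 + D)/9 (n(D) = √(D - 5)/9 = √(-5 + D)/9)
E(Q) = 2*Q
T = -315013756/152815 + 2*I*√5/9 (T = 2*(√(-5 + 0)/9) + 1329/(-458445/711092) = 2*(√(-5)/9) + 1329*(-711092/458445) = 2*((I*√5)/9) - 315013756/152815 = 2*(I*√5/9) - 315013756/152815 = 2*I*√5/9 - 315013756/152815 = -315013756/152815 + 2*I*√5/9 ≈ -2061.4 + 0.4969*I)
-T = -(-315013756/152815 + 2*I*√5/9) = 315013756/152815 - 2*I*√5/9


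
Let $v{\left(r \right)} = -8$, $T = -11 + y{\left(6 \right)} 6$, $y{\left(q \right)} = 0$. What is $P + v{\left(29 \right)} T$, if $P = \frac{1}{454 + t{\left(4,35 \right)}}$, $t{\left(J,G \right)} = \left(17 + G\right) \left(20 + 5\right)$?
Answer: $\frac{154353}{1754} \approx 88.001$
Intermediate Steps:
$T = -11$ ($T = -11 + 0 \cdot 6 = -11 + 0 = -11$)
$t{\left(J,G \right)} = 425 + 25 G$ ($t{\left(J,G \right)} = \left(17 + G\right) 25 = 425 + 25 G$)
$P = \frac{1}{1754}$ ($P = \frac{1}{454 + \left(425 + 25 \cdot 35\right)} = \frac{1}{454 + \left(425 + 875\right)} = \frac{1}{454 + 1300} = \frac{1}{1754} \approx 0.00057013$)
$P + v{\left(29 \right)} T = \frac{1}{1754} - -88 = \frac{1}{1754} + 88 = \frac{154353}{1754}$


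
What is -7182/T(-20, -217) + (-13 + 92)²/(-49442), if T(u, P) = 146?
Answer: -178001815/3609266 ≈ -49.318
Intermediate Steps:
-7182/T(-20, -217) + (-13 + 92)²/(-49442) = -7182/146 + (-13 + 92)²/(-49442) = -7182*1/146 + 79²*(-1/49442) = -3591/73 + 6241*(-1/49442) = -3591/73 - 6241/49442 = -178001815/3609266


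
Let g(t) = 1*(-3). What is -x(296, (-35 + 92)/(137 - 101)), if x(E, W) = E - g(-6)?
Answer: -299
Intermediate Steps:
g(t) = -3
x(E, W) = 3 + E (x(E, W) = E - 1*(-3) = E + 3 = 3 + E)
-x(296, (-35 + 92)/(137 - 101)) = -(3 + 296) = -1*299 = -299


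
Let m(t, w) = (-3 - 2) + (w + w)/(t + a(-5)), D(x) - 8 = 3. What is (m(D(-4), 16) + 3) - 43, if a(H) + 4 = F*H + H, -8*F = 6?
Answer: -907/23 ≈ -39.435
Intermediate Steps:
F = -¾ (F = -⅛*6 = -¾ ≈ -0.75000)
a(H) = -4 + H/4 (a(H) = -4 + (-3*H/4 + H) = -4 + H/4)
D(x) = 11 (D(x) = 8 + 3 = 11)
m(t, w) = -5 + 2*w/(-21/4 + t) (m(t, w) = (-3 - 2) + (w + w)/(t + (-4 + (¼)*(-5))) = -5 + (2*w)/(t + (-4 - 5/4)) = -5 + (2*w)/(t - 21/4) = -5 + (2*w)/(-21/4 + t) = -5 + 2*w/(-21/4 + t))
(m(D(-4), 16) + 3) - 43 = ((105 - 20*11 + 8*16)/(-21 + 4*11) + 3) - 43 = ((105 - 220 + 128)/(-21 + 44) + 3) - 43 = (13/23 + 3) - 43 = 82/23 - 43 = -907/23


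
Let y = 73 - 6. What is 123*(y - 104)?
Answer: -4551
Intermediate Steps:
y = 67
123*(y - 104) = 123*(67 - 104) = 123*(-37) = -4551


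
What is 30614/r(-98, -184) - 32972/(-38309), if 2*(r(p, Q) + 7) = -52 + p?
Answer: -585044011/1570669 ≈ -372.48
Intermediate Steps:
r(p, Q) = -33 + p/2 (r(p, Q) = -7 + (-52 + p)/2 = -7 + (-26 + p/2) = -33 + p/2)
30614/r(-98, -184) - 32972/(-38309) = 30614/(-33 + (1/2)*(-98)) - 32972/(-38309) = 30614/(-33 - 49) - 32972*(-1/38309) = 30614/(-82) + 32972/38309 = 30614*(-1/82) + 32972/38309 = -15307/41 + 32972/38309 = -585044011/1570669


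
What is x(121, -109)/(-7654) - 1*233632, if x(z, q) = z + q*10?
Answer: -1788218359/7654 ≈ -2.3363e+5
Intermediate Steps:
x(z, q) = z + 10*q
x(121, -109)/(-7654) - 1*233632 = (121 + 10*(-109))/(-7654) - 1*233632 = (121 - 1090)*(-1/7654) - 233632 = -969*(-1/7654) - 233632 = 969/7654 - 233632 = -1788218359/7654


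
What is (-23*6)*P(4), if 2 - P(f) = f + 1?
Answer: 414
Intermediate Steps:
P(f) = 1 - f (P(f) = 2 - (f + 1) = 2 - (1 + f) = 2 + (-1 - f) = 1 - f)
(-23*6)*P(4) = (-23*6)*(1 - 1*4) = -138*(1 - 4) = -138*(-3) = 414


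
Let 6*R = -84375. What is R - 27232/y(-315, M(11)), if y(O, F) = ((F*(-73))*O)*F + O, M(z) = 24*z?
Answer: -1959773486743/139361670 ≈ -14063.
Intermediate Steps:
R = -28125/2 (R = (1/6)*(-84375) = -28125/2 ≈ -14063.)
y(O, F) = O - 73*O*F**2 (y(O, F) = ((-73*F)*O)*F + O = (-73*F*O)*F + O = -73*O*F**2 + O = O - 73*O*F**2)
R - 27232/y(-315, M(11)) = -28125/2 - 27232/((-315*(1 - 73*(24*11)**2))) = -28125/2 - 27232/((-315*(1 - 73*264**2))) = -28125/2 - 27232/((-315*(1 - 73*69696))) = -28125/2 - 27232/((-315*(1 - 5087808))) = -28125/2 - 27232/((-315*(-5087807))) = -28125/2 - 27232/1602659205 = -28125/2 - 1*1184/69680835 = -28125/2 - 1184/69680835 = -1959773486743/139361670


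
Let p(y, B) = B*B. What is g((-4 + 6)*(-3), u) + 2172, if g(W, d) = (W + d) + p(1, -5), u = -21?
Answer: 2170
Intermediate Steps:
p(y, B) = B²
g(W, d) = 25 + W + d (g(W, d) = (W + d) + (-5)² = (W + d) + 25 = 25 + W + d)
g((-4 + 6)*(-3), u) + 2172 = (25 + (-4 + 6)*(-3) - 21) + 2172 = (25 + 2*(-3) - 21) + 2172 = (25 - 6 - 21) + 2172 = -2 + 2172 = 2170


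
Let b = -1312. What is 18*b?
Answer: -23616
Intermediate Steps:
18*b = 18*(-1312) = -23616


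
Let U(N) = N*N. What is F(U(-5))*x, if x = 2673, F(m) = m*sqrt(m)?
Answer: 334125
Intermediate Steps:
U(N) = N**2
F(m) = m**(3/2)
F(U(-5))*x = ((-5)**2)**(3/2)*2673 = 25**(3/2)*2673 = 125*2673 = 334125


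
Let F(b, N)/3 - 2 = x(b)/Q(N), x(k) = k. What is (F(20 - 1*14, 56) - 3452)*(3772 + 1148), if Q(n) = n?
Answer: -118669170/7 ≈ -1.6953e+7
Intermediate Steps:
F(b, N) = 6 + 3*b/N (F(b, N) = 6 + 3*(b/N) = 6 + 3*b/N)
(F(20 - 1*14, 56) - 3452)*(3772 + 1148) = ((6 + 3*(20 - 1*14)/56) - 3452)*(3772 + 1148) = ((6 + 3*(20 - 14)*(1/56)) - 3452)*4920 = ((6 + 3*6*(1/56)) - 3452)*4920 = ((6 + 9/28) - 3452)*4920 = (177/28 - 3452)*4920 = -96479/28*4920 = -118669170/7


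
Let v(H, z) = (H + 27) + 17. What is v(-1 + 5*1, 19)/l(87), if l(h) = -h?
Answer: -16/29 ≈ -0.55172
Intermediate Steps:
v(H, z) = 44 + H (v(H, z) = (27 + H) + 17 = 44 + H)
v(-1 + 5*1, 19)/l(87) = (44 + (-1 + 5*1))/((-1*87)) = (44 + (-1 + 5))/(-87) = (44 + 4)*(-1/87) = 48*(-1/87) = -16/29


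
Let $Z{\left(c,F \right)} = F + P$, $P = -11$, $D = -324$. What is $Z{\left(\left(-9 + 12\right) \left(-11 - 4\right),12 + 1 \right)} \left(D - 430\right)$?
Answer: $-1508$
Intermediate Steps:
$Z{\left(c,F \right)} = -11 + F$ ($Z{\left(c,F \right)} = F - 11 = -11 + F$)
$Z{\left(\left(-9 + 12\right) \left(-11 - 4\right),12 + 1 \right)} \left(D - 430\right) = \left(-11 + \left(12 + 1\right)\right) \left(-324 - 430\right) = \left(-11 + 13\right) \left(-754\right) = 2 \left(-754\right) = -1508$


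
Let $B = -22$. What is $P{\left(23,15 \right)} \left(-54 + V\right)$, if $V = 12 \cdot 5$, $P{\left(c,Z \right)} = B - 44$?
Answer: $-396$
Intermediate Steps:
$P{\left(c,Z \right)} = -66$ ($P{\left(c,Z \right)} = -22 - 44 = -66$)
$V = 60$
$P{\left(23,15 \right)} \left(-54 + V\right) = - 66 \left(-54 + 60\right) = \left(-66\right) 6 = -396$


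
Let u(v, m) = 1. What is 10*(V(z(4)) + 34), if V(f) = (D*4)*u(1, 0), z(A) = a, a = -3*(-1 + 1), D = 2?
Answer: 420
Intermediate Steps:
a = 0 (a = -3*0 = 0)
z(A) = 0
V(f) = 8 (V(f) = (2*4)*1 = 8*1 = 8)
10*(V(z(4)) + 34) = 10*(8 + 34) = 10*42 = 420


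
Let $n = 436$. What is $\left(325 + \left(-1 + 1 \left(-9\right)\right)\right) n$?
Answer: $137340$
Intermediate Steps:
$\left(325 + \left(-1 + 1 \left(-9\right)\right)\right) n = \left(325 + \left(-1 + 1 \left(-9\right)\right)\right) 436 = \left(325 - 10\right) 436 = 315 \cdot 436 = 137340$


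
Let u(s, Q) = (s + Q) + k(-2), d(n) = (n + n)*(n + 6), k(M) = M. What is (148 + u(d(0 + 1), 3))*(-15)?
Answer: -2445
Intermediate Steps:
d(n) = 2*n*(6 + n) (d(n) = (2*n)*(6 + n) = 2*n*(6 + n))
u(s, Q) = -2 + Q + s (u(s, Q) = (s + Q) - 2 = (Q + s) - 2 = -2 + Q + s)
(148 + u(d(0 + 1), 3))*(-15) = (148 + (-2 + 3 + 2*(0 + 1)*(6 + (0 + 1))))*(-15) = (148 + (-2 + 3 + 2*1*(6 + 1)))*(-15) = (148 + (-2 + 3 + 2*1*7))*(-15) = (148 + (-2 + 3 + 14))*(-15) = (148 + 15)*(-15) = 163*(-15) = -2445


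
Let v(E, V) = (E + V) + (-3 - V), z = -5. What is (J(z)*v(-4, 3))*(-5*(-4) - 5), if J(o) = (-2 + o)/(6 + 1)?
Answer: 105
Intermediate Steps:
J(o) = -2/7 + o/7 (J(o) = (-2 + o)/7 = (-2 + o)*(⅐) = -2/7 + o/7)
v(E, V) = -3 + E
(J(z)*v(-4, 3))*(-5*(-4) - 5) = ((-2/7 + (⅐)*(-5))*(-3 - 4))*(-5*(-4) - 5) = ((-2/7 - 5/7)*(-7))*(20 - 5) = -1*(-7)*15 = 7*15 = 105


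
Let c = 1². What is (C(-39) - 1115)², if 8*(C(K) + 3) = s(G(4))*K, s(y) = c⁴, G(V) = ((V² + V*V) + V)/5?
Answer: 80694289/64 ≈ 1.2608e+6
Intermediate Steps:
c = 1
G(V) = V/5 + 2*V²/5 (G(V) = ((V² + V²) + V)*(⅕) = (2*V² + V)*(⅕) = (V + 2*V²)*(⅕) = V/5 + 2*V²/5)
s(y) = 1 (s(y) = 1⁴ = 1)
C(K) = -3 + K/8 (C(K) = -3 + (1*K)/8 = -3 + K/8)
(C(-39) - 1115)² = ((-3 + (⅛)*(-39)) - 1115)² = ((-3 - 39/8) - 1115)² = (-63/8 - 1115)² = (-8983/8)² = 80694289/64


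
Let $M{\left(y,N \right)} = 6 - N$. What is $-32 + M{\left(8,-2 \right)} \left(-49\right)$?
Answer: $-424$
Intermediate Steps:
$-32 + M{\left(8,-2 \right)} \left(-49\right) = -32 + \left(6 - -2\right) \left(-49\right) = -32 + \left(6 + 2\right) \left(-49\right) = -32 + 8 \left(-49\right) = -32 - 392 = -424$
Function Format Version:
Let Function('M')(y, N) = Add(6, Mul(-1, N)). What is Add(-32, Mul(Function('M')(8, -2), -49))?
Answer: -424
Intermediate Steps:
Add(-32, Mul(Function('M')(8, -2), -49)) = Add(-32, Mul(Add(6, Mul(-1, -2)), -49)) = Add(-32, Mul(Add(6, 2), -49)) = Add(-32, Mul(8, -49)) = Add(-32, -392) = -424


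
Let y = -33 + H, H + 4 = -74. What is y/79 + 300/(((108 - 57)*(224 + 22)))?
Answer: -228151/165189 ≈ -1.3812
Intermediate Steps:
H = -78 (H = -4 - 74 = -78)
y = -111 (y = -33 - 78 = -111)
y/79 + 300/(((108 - 57)*(224 + 22))) = -111/79 + 300/(((108 - 57)*(224 + 22))) = -111*1/79 + 300/((51*246)) = -111/79 + 300/12546 = -111/79 + 300*(1/12546) = -111/79 + 50/2091 = -228151/165189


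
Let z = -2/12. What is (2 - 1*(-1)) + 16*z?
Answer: 1/3 ≈ 0.33333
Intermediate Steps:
z = -1/6 (z = -2*1/12 = -1/6 ≈ -0.16667)
(2 - 1*(-1)) + 16*z = (2 - 1*(-1)) + 16*(-1/6) = (2 + 1) - 8/3 = 3 - 8/3 = 1/3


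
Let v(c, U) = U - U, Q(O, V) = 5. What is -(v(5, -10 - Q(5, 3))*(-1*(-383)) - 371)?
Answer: 371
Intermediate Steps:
v(c, U) = 0
-(v(5, -10 - Q(5, 3))*(-1*(-383)) - 371) = -(0*(-1*(-383)) - 371) = -(0*383 - 371) = -(0 - 371) = -1*(-371) = 371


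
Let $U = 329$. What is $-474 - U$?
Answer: $-803$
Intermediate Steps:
$-474 - U = -474 - 329 = -803$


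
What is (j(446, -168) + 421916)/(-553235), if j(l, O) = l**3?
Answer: -89138452/553235 ≈ -161.12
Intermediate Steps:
(j(446, -168) + 421916)/(-553235) = (446**3 + 421916)/(-553235) = (88716536 + 421916)*(-1/553235) = 89138452*(-1/553235) = -89138452/553235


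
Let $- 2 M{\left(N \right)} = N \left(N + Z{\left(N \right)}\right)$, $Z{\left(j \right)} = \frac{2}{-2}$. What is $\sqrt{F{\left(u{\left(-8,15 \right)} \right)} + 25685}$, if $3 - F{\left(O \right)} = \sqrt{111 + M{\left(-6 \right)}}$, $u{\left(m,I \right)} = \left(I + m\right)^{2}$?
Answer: $\sqrt{25688 - 3 \sqrt{10}} \approx 160.25$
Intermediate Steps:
$Z{\left(j \right)} = -1$ ($Z{\left(j \right)} = 2 \left(- \frac{1}{2}\right) = -1$)
$M{\left(N \right)} = - \frac{N \left(-1 + N\right)}{2}$ ($M{\left(N \right)} = - \frac{N \left(N - 1\right)}{2} = - \frac{N \left(-1 + N\right)}{2}$)
$F{\left(O \right)} = 3 - 3 \sqrt{10}$ ($F{\left(O \right)} = 3 - \sqrt{111 + \frac{1}{2} \left(-6\right) \left(1 - -6\right)} = 3 - \sqrt{111 + \frac{1}{2} \left(-6\right) \left(1 + 6\right)} = 3 - \sqrt{111 + \frac{1}{2} \left(-6\right) 7} = 3 - \sqrt{111 - 21} = 3 - \sqrt{90} = 3 - 3 \sqrt{10}$)
$\sqrt{F{\left(u{\left(-8,15 \right)} \right)} + 25685} = \sqrt{\left(3 - 3 \sqrt{10}\right) + 25685} = \sqrt{25688 - 3 \sqrt{10}}$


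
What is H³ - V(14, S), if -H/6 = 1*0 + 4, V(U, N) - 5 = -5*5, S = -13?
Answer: -13804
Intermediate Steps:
V(U, N) = -20 (V(U, N) = 5 - 5*5 = 5 - 25 = -20)
H = -24 (H = -6*(1*0 + 4) = -6*(0 + 4) = -6*4 = -24)
H³ - V(14, S) = (-24)³ - 1*(-20) = -13824 + 20 = -13804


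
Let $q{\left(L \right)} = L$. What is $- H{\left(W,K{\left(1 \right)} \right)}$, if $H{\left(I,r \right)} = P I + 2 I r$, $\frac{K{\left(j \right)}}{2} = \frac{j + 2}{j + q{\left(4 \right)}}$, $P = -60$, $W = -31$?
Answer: $- \frac{8928}{5} \approx -1785.6$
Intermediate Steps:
$K{\left(j \right)} = \frac{2 \left(2 + j\right)}{4 + j}$ ($K{\left(j \right)} = 2 \frac{j + 2}{j + 4} = 2 \frac{2 + j}{4 + j} = \frac{2 \left(2 + j\right)}{4 + j}$)
$H{\left(I,r \right)} = - 60 I + 2 I r$
$- H{\left(W,K{\left(1 \right)} \right)} = - 2 \left(-31\right) \left(-30 + \frac{2 \left(2 + 1\right)}{4 + 1}\right) = - 2 \left(-31\right) \left(-30 + 2 \cdot \frac{1}{5} \cdot 3\right) = - 2 \left(-31\right) \left(-30 + \frac{6}{5}\right) = - \frac{2 \left(-31\right) \left(-144\right)}{5} = \left(-1\right) \frac{8928}{5} = - \frac{8928}{5}$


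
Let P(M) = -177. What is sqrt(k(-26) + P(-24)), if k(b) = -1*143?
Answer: 8*I*sqrt(5) ≈ 17.889*I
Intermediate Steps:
k(b) = -143
sqrt(k(-26) + P(-24)) = sqrt(-143 - 177) = sqrt(-320) = 8*I*sqrt(5)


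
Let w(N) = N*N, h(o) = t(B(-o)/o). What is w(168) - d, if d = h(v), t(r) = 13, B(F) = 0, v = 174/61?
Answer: 28211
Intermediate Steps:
v = 174/61 (v = 174*(1/61) = 174/61 ≈ 2.8525)
h(o) = 13
w(N) = N²
d = 13
w(168) - d = 168² - 1*13 = 28224 - 13 = 28211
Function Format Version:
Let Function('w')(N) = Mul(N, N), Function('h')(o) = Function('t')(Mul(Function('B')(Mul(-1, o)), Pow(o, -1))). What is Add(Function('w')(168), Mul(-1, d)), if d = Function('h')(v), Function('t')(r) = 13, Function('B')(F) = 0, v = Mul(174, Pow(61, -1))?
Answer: 28211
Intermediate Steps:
v = Rational(174, 61) (v = Mul(174, Rational(1, 61)) = Rational(174, 61) ≈ 2.8525)
Function('h')(o) = 13
Function('w')(N) = Pow(N, 2)
d = 13
Add(Function('w')(168), Mul(-1, d)) = Add(Pow(168, 2), Mul(-1, 13)) = Add(28224, -13) = 28211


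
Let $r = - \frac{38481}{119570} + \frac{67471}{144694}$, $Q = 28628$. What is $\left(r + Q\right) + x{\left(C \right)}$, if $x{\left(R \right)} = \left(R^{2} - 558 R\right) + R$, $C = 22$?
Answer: $\frac{602611148044}{35745995} \approx 16858.0$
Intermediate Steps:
$r = \frac{5164334}{35745995}$ ($r = \left(-38481\right) \frac{1}{119570} + 67471 \cdot \frac{1}{144694} = - \frac{38481}{119570} + \frac{67471}{144694} = \frac{5164334}{35745995} \approx 0.14447$)
$x{\left(R \right)} = R^{2} - 557 R$
$\left(r + Q\right) + x{\left(C \right)} = \left(\frac{5164334}{35745995} + 28628\right) + 22 \left(-557 + 22\right) = \frac{1023341509194}{35745995} + 22 \left(-535\right) = \frac{1023341509194}{35745995} - 11770 = \frac{602611148044}{35745995}$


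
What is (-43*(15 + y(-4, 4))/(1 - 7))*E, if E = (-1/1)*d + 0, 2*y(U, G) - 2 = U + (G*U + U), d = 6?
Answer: -172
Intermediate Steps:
y(U, G) = 1 + U + G*U/2 (y(U, G) = 1 + (U + (G*U + U))/2 = 1 + (U + (U + G*U))/2 = 1 + (2*U + G*U)/2 = 1 + (U + G*U/2) = 1 + U + G*U/2)
E = -6 (E = -1/1*6 + 0 = -1*1*6 + 0 = -1*6 + 0 = -6 + 0 = -6)
(-43*(15 + y(-4, 4))/(1 - 7))*E = -43*(15 + (1 - 4 + (½)*4*(-4)))/(1 - 7)*(-6) = -43*(15 + (1 - 4 - 8))/(-6)*(-6) = -43*(15 - 11)*(-1)/6*(-6) = -172*(-1)/6*(-6) = -43*(-⅔)*(-6) = (86/3)*(-6) = -172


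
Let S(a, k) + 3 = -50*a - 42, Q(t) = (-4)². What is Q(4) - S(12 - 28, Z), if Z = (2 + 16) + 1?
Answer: -739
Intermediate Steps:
Q(t) = 16
Z = 19 (Z = 18 + 1 = 19)
S(a, k) = -45 - 50*a (S(a, k) = -3 + (-50*a - 42) = -3 + (-42 - 50*a) = -45 - 50*a)
Q(4) - S(12 - 28, Z) = 16 - (-45 - 50*(12 - 28)) = 16 - (-45 - 50*(-16)) = 16 - (-45 + 800) = 16 - 1*755 = 16 - 755 = -739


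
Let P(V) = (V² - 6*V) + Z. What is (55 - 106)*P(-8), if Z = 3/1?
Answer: -5865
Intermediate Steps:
Z = 3 (Z = 3*1 = 3)
P(V) = 3 + V² - 6*V (P(V) = (V² - 6*V) + 3 = 3 + V² - 6*V)
(55 - 106)*P(-8) = (55 - 106)*(3 + (-8)² - 6*(-8)) = -51*(3 + 64 + 48) = -51*115 = -5865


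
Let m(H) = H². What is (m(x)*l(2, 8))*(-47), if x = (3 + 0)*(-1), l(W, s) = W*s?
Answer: -6768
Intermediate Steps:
x = -3 (x = 3*(-1) = -3)
(m(x)*l(2, 8))*(-47) = ((-3)²*(2*8))*(-47) = (9*16)*(-47) = 144*(-47) = -6768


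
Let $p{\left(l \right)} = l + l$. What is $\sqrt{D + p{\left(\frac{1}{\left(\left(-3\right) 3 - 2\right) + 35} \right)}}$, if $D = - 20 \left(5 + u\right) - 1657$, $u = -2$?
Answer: $\frac{i \sqrt{61809}}{6} \approx 41.436 i$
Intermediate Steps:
$D = -1717$ ($D = - 20 \left(5 - 2\right) - 1657 = \left(-20\right) 3 - 1657 = -60 - 1657 = -1717$)
$p{\left(l \right)} = 2 l$
$\sqrt{D + p{\left(\frac{1}{\left(\left(-3\right) 3 - 2\right) + 35} \right)}} = \sqrt{-1717 + \frac{2}{\left(\left(-3\right) 3 - 2\right) + 35}} = \sqrt{-1717 + \frac{2}{\left(-9 - 2\right) + 35}} = \sqrt{-1717 + \frac{2}{-11 + 35}} = \sqrt{-1717 + \frac{2}{24}} = \sqrt{-1717 + 2 \cdot \frac{1}{24}} = \sqrt{-1717 + \frac{1}{12}} = \sqrt{- \frac{20603}{12}} = \frac{i \sqrt{61809}}{6}$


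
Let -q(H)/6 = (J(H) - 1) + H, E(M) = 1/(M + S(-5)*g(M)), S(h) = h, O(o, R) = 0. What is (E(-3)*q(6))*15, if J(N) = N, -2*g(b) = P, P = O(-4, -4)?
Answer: 330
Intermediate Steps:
P = 0
g(b) = 0 (g(b) = -½*0 = 0)
E(M) = 1/M (E(M) = 1/(M - 5*0) = 1/(M + 0) = 1/M)
q(H) = 6 - 12*H (q(H) = -6*((H - 1) + H) = -6*((-1 + H) + H) = -6*(-1 + 2*H) = 6 - 12*H)
(E(-3)*q(6))*15 = ((6 - 12*6)/(-3))*15 = -(6 - 72)/3*15 = -⅓*(-66)*15 = 22*15 = 330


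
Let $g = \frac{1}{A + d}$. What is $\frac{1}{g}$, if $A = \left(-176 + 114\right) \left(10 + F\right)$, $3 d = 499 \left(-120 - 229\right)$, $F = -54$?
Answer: $- \frac{165967}{3} \approx -55322.0$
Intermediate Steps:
$d = - \frac{174151}{3}$ ($d = \frac{499 \left(-120 - 229\right)}{3} = \frac{499 \left(-349\right)}{3} = \frac{1}{3} \left(-174151\right) = - \frac{174151}{3} \approx -58050.0$)
$A = 2728$ ($A = \left(-176 + 114\right) \left(10 - 54\right) = \left(-62\right) \left(-44\right) = 2728$)
$g = - \frac{3}{165967}$ ($g = \frac{1}{2728 - \frac{174151}{3}} = \frac{1}{- \frac{165967}{3}} = - \frac{3}{165967} \approx -1.8076 \cdot 10^{-5}$)
$\frac{1}{g} = \frac{1}{- \frac{3}{165967}} = - \frac{165967}{3}$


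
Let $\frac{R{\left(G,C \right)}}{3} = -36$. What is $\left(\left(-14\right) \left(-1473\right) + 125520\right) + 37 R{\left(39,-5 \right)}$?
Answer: $142146$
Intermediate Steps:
$R{\left(G,C \right)} = -108$ ($R{\left(G,C \right)} = 3 \left(-36\right) = -108$)
$\left(\left(-14\right) \left(-1473\right) + 125520\right) + 37 R{\left(39,-5 \right)} = \left(\left(-14\right) \left(-1473\right) + 125520\right) + 37 \left(-108\right) = \left(20622 + 125520\right) - 3996 = 146142 - 3996 = 142146$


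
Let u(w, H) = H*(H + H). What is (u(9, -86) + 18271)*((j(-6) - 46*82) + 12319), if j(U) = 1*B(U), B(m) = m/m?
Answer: 282622524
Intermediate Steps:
B(m) = 1
j(U) = 1 (j(U) = 1*1 = 1)
u(w, H) = 2*H**2 (u(w, H) = H*(2*H) = 2*H**2)
(u(9, -86) + 18271)*((j(-6) - 46*82) + 12319) = (2*(-86)**2 + 18271)*((1 - 46*82) + 12319) = (2*7396 + 18271)*((1 - 3772) + 12319) = (14792 + 18271)*(-3771 + 12319) = 33063*8548 = 282622524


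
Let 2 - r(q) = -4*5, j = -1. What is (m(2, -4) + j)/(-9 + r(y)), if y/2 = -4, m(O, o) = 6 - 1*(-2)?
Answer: 7/13 ≈ 0.53846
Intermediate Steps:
m(O, o) = 8 (m(O, o) = 6 + 2 = 8)
y = -8 (y = 2*(-4) = -8)
r(q) = 22 (r(q) = 2 - (-4)*5 = 2 - 1*(-20) = 2 + 20 = 22)
(m(2, -4) + j)/(-9 + r(y)) = (8 - 1)/(-9 + 22) = 7/13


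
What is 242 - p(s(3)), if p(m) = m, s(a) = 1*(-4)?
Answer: 246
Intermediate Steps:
s(a) = -4
242 - p(s(3)) = 242 - 1*(-4) = 242 + 4 = 246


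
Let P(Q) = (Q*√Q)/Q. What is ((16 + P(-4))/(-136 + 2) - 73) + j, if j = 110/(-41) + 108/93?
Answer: -6356207/85157 - I/67 ≈ -74.641 - 0.014925*I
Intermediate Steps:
j = -1934/1271 (j = 110*(-1/41) + 108*(1/93) = -110/41 + 36/31 = -1934/1271 ≈ -1.5216)
P(Q) = √Q (P(Q) = Q^(3/2)/Q = √Q)
((16 + P(-4))/(-136 + 2) - 73) + j = ((16 + √(-4))/(-136 + 2) - 73) - 1934/1271 = ((16 + 2*I)/(-134) - 73) - 1934/1271 = ((16 + 2*I)*(-1/134) - 73) - 1934/1271 = ((-8/67 - I/67) - 73) - 1934/1271 = (-4899/67 - I/67) - 1934/1271 = -6356207/85157 - I/67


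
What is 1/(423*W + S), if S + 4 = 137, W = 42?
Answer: 1/17899 ≈ 5.5869e-5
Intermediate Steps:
S = 133 (S = -4 + 137 = 133)
1/(423*W + S) = 1/(423*42 + 133) = 1/(17766 + 133) = 1/17899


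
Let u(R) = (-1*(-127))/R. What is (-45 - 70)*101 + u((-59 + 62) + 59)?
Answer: -720003/62 ≈ -11613.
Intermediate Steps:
u(R) = 127/R
(-45 - 70)*101 + u((-59 + 62) + 59) = (-45 - 70)*101 + 127/((-59 + 62) + 59) = -115*101 + 127/(3 + 59) = -11615 + 127/62 = -720003/62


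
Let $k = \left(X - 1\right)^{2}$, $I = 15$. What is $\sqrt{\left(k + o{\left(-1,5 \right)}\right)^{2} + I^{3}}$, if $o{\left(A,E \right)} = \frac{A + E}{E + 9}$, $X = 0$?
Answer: $\frac{12 \sqrt{1149}}{7} \approx 58.109$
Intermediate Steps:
$o{\left(A,E \right)} = \frac{A + E}{9 + E}$
$k = 1$ ($k = \left(0 - 1\right)^{2} = \left(-1\right)^{2} = 1$)
$\sqrt{\left(k + o{\left(-1,5 \right)}\right)^{2} + I^{3}} = \sqrt{\left(1 + \frac{-1 + 5}{9 + 5}\right)^{2} + 15^{3}} = \sqrt{\left(1 + \frac{1}{14} \cdot 4\right)^{2} + 3375} = \sqrt{\left(1 + \frac{2}{7}\right)^{2} + 3375} = \sqrt{\left(\frac{9}{7}\right)^{2} + 3375} = \sqrt{\frac{81}{49} + 3375} = \sqrt{\frac{165456}{49}} = \frac{12 \sqrt{1149}}{7}$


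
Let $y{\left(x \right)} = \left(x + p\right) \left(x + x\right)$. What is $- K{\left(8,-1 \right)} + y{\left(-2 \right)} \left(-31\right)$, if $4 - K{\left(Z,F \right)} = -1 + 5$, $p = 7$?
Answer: $620$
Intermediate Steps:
$K{\left(Z,F \right)} = 0$ ($K{\left(Z,F \right)} = 4 - \left(-1 + 5\right) = 4 - 4 = 0$)
$y{\left(x \right)} = 2 x \left(7 + x\right)$ ($y{\left(x \right)} = \left(x + 7\right) \left(x + x\right) = \left(7 + x\right) 2 x = 2 x \left(7 + x\right)$)
$- K{\left(8,-1 \right)} + y{\left(-2 \right)} \left(-31\right) = \left(-1\right) 0 + 2 \left(-2\right) \left(7 - 2\right) \left(-31\right) = 0 + 2 \left(-2\right) 5 \left(-31\right) = 0 - -620 = 0 + 620 = 620$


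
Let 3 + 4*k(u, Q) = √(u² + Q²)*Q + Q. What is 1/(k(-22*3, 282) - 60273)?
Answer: -11892/633585529 - 752*√2330/5702269761 ≈ -2.5135e-5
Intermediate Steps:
k(u, Q) = -¾ + Q/4 + Q*√(Q² + u²)/4 (k(u, Q) = -¾ + (√(u² + Q²)*Q + Q)/4 = -¾ + (√(Q² + u²)*Q + Q)/4 = -¾ + (Q*√(Q² + u²) + Q)/4 = -¾ + (Q + Q*√(Q² + u²))/4 = -¾ + (Q/4 + Q*√(Q² + u²)/4) = -¾ + Q/4 + Q*√(Q² + u²)/4)
1/(k(-22*3, 282) - 60273) = 1/((-¾ + (¼)*282 + (¼)*282*√(282² + (-22*3)²)) - 60273) = 1/((-¾ + 141/2 + (¼)*282*√(79524 + (-66)²)) - 60273) = 1/((-¾ + 141/2 + (¼)*282*√(79524 + 4356)) - 60273) = 1/((-¾ + 141/2 + (¼)*282*√83880) - 60273) = 1/((-¾ + 141/2 + (¼)*282*(6*√2330)) - 60273) = 1/((-¾ + 141/2 + 423*√2330) - 60273) = 1/((279/4 + 423*√2330) - 60273) = 1/(-240813/4 + 423*√2330)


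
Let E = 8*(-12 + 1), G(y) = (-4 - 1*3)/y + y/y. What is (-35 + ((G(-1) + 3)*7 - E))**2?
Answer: 16900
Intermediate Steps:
G(y) = 1 - 7/y (G(y) = (-4 - 3)/y + 1 = -7/y + 1 = 1 - 7/y)
E = -88 (E = 8*(-11) = -88)
(-35 + ((G(-1) + 3)*7 - E))**2 = (-35 + (((-7 - 1)/(-1) + 3)*7 - 1*(-88)))**2 = (-35 + ((-1*(-8) + 3)*7 + 88))**2 = (-35 + ((8 + 3)*7 + 88))**2 = (-35 + (11*7 + 88))**2 = (-35 + (77 + 88))**2 = (-35 + 165)**2 = 130**2 = 16900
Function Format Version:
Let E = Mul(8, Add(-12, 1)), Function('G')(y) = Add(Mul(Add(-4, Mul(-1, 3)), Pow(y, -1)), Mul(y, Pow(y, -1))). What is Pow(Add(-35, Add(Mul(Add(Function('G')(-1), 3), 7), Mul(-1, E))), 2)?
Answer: 16900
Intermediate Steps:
Function('G')(y) = Add(1, Mul(-7, Pow(y, -1))) (Function('G')(y) = Add(Mul(Add(-4, -3), Pow(y, -1)), 1) = Add(Mul(-7, Pow(y, -1)), 1) = Add(1, Mul(-7, Pow(y, -1))))
E = -88 (E = Mul(8, -11) = -88)
Pow(Add(-35, Add(Mul(Add(Function('G')(-1), 3), 7), Mul(-1, E))), 2) = Pow(Add(-35, Add(Mul(Add(Mul(Pow(-1, -1), Add(-7, -1)), 3), 7), Mul(-1, -88))), 2) = Pow(Add(-35, Add(Mul(Add(Mul(-1, -8), 3), 7), 88)), 2) = Pow(Add(-35, Add(Mul(Add(8, 3), 7), 88)), 2) = Pow(Add(-35, Add(Mul(11, 7), 88)), 2) = Pow(Add(-35, Add(77, 88)), 2) = Pow(Add(-35, 165), 2) = Pow(130, 2) = 16900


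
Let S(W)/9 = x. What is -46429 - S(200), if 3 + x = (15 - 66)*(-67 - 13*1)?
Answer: -83122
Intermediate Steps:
x = 4077 (x = -3 + (15 - 66)*(-67 - 13*1) = -3 - 51*(-67 - 13) = -3 - 51*(-80) = -3 + 4080 = 4077)
S(W) = 36693 (S(W) = 9*4077 = 36693)
-46429 - S(200) = -46429 - 1*36693 = -46429 - 36693 = -83122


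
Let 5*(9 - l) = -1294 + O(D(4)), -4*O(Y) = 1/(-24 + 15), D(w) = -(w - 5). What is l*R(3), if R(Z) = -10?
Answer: -48203/18 ≈ -2677.9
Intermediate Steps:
D(w) = 5 - w (D(w) = -(-5 + w) = 5 - w)
O(Y) = 1/36 (O(Y) = -1/(4*(-24 + 15)) = -1/4/(-9) = -1/4*(-1/9) = 1/36)
l = 48203/180 (l = 9 - (-1294 + 1/36)/5 = 9 - 1/5*(-46583/36) = 9 + 46583/180 = 48203/180 ≈ 267.79)
l*R(3) = (48203/180)*(-10) = -48203/18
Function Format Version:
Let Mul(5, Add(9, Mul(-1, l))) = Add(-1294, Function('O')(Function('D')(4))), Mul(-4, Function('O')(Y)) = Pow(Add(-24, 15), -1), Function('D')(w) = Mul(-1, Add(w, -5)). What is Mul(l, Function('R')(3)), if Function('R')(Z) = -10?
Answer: Rational(-48203, 18) ≈ -2677.9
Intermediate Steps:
Function('D')(w) = Add(5, Mul(-1, w)) (Function('D')(w) = Mul(-1, Add(-5, w)) = Add(5, Mul(-1, w)))
Function('O')(Y) = Rational(1, 36) (Function('O')(Y) = Mul(Rational(-1, 4), Pow(Add(-24, 15), -1)) = Mul(Rational(-1, 4), Pow(-9, -1)) = Mul(Rational(-1, 4), Rational(-1, 9)) = Rational(1, 36))
l = Rational(48203, 180) (l = Add(9, Mul(Rational(-1, 5), Add(-1294, Rational(1, 36)))) = Add(9, Mul(Rational(-1, 5), Rational(-46583, 36))) = Add(9, Rational(46583, 180)) = Rational(48203, 180) ≈ 267.79)
Mul(l, Function('R')(3)) = Mul(Rational(48203, 180), -10) = Rational(-48203, 18)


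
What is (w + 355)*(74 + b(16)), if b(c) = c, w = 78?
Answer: 38970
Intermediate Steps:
(w + 355)*(74 + b(16)) = (78 + 355)*(74 + 16) = 433*90 = 38970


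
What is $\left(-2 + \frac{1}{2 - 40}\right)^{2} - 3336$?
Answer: $- \frac{4811255}{1444} \approx -3331.9$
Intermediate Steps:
$\left(-2 + \frac{1}{2 - 40}\right)^{2} - 3336 = \left(-2 + \frac{1}{-38}\right)^{2} - 3336 = \left(-2 - \frac{1}{38}\right)^{2} - 3336 = \left(- \frac{77}{38}\right)^{2} - 3336 = \frac{5929}{1444} - 3336 = - \frac{4811255}{1444}$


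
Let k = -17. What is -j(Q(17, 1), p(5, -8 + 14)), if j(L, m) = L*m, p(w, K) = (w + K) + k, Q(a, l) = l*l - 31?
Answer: -180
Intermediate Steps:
Q(a, l) = -31 + l² (Q(a, l) = l² - 31 = -31 + l²)
p(w, K) = -17 + K + w (p(w, K) = (w + K) - 17 = (K + w) - 17 = -17 + K + w)
-j(Q(17, 1), p(5, -8 + 14)) = -(-31 + 1²)*(-17 + (-8 + 14) + 5) = -(-31 + 1)*(-17 + 6 + 5) = -(-30)*(-6) = -1*180 = -180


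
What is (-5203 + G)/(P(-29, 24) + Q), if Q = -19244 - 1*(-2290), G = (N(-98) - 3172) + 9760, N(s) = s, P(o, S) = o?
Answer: -143/1887 ≈ -0.075782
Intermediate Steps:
G = 6490 (G = (-98 - 3172) + 9760 = -3270 + 9760 = 6490)
Q = -16954 (Q = -19244 + 2290 = -16954)
(-5203 + G)/(P(-29, 24) + Q) = (-5203 + 6490)/(-29 - 16954) = 1287/(-16983) = 1287*(-1/16983) = -143/1887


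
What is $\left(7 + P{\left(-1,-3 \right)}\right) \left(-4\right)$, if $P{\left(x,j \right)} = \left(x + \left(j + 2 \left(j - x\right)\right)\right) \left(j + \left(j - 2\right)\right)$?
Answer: $-284$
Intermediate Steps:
$P{\left(x,j \right)} = \left(-2 + 2 j\right) \left(- x + 3 j\right)$ ($P{\left(x,j \right)} = \left(x + \left(j + \left(- 2 x + 2 j\right)\right)\right) \left(j + \left(-2 + j\right)\right) = \left(x + \left(- 2 x + 3 j\right)\right) \left(-2 + 2 j\right) = \left(- x + 3 j\right) \left(-2 + 2 j\right) = \left(-2 + 2 j\right) \left(- x + 3 j\right)$)
$\left(7 + P{\left(-1,-3 \right)}\right) \left(-4\right) = \left(7 + \left(\left(-6\right) \left(-3\right) + 2 \left(-1\right) + 6 \left(-3\right)^{2} - \left(-6\right) \left(-1\right)\right)\right) \left(-4\right) = \left(7 + \left(18 - 2 + 6 \cdot 9 - 6\right)\right) \left(-4\right) = \left(7 + \left(18 - 2 + 54 - 6\right)\right) \left(-4\right) = \left(7 + 64\right) \left(-4\right) = 71 \left(-4\right) = -284$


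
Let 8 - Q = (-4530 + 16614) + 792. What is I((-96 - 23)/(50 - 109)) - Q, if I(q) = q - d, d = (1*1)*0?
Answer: 759331/59 ≈ 12870.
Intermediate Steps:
d = 0 (d = 1*0 = 0)
I(q) = q (I(q) = q - 1*0 = q + 0 = q)
Q = -12868 (Q = 8 - ((-4530 + 16614) + 792) = 8 - (12084 + 792) = 8 - 1*12876 = 8 - 12876 = -12868)
I((-96 - 23)/(50 - 109)) - Q = (-96 - 23)/(50 - 109) - 1*(-12868) = -119/(-59) + 12868 = -119*(-1/59) + 12868 = 119/59 + 12868 = 759331/59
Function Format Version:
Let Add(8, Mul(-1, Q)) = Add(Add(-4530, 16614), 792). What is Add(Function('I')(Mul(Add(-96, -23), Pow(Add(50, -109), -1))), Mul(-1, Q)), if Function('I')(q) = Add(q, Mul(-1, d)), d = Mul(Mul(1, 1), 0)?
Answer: Rational(759331, 59) ≈ 12870.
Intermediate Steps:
d = 0 (d = Mul(1, 0) = 0)
Function('I')(q) = q (Function('I')(q) = Add(q, Mul(-1, 0)) = Add(q, 0) = q)
Q = -12868 (Q = Add(8, Mul(-1, Add(Add(-4530, 16614), 792))) = Add(8, Mul(-1, Add(12084, 792))) = Add(8, Mul(-1, 12876)) = Add(8, -12876) = -12868)
Add(Function('I')(Mul(Add(-96, -23), Pow(Add(50, -109), -1))), Mul(-1, Q)) = Add(Mul(Add(-96, -23), Pow(Add(50, -109), -1)), Mul(-1, -12868)) = Add(Mul(-119, Pow(-59, -1)), 12868) = Add(Mul(-119, Rational(-1, 59)), 12868) = Add(Rational(119, 59), 12868) = Rational(759331, 59)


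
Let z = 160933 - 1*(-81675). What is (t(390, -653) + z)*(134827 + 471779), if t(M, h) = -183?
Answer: 147056459550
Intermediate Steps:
z = 242608 (z = 160933 + 81675 = 242608)
(t(390, -653) + z)*(134827 + 471779) = (-183 + 242608)*(134827 + 471779) = 242425*606606 = 147056459550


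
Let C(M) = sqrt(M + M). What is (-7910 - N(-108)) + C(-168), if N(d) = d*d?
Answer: -19574 + 4*I*sqrt(21) ≈ -19574.0 + 18.33*I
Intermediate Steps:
N(d) = d**2
C(M) = sqrt(2)*sqrt(M) (C(M) = sqrt(2*M) = sqrt(2)*sqrt(M))
(-7910 - N(-108)) + C(-168) = (-7910 - 1*(-108)**2) + sqrt(2)*sqrt(-168) = (-7910 - 1*11664) + sqrt(2)*(2*I*sqrt(42)) = (-7910 - 11664) + 4*I*sqrt(21) = -19574 + 4*I*sqrt(21)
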